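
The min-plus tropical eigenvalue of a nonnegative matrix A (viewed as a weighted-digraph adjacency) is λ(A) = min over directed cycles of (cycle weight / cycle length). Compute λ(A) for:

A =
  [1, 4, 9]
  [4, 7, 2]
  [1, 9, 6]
λ(A) = 1

Enumerate directed cycles and compute their means (weight / length). Sample:
  cycle 0 → 0: weight = 1, length = 1, mean = 1/1 ≈ 1.000
  cycle 1 → 1: weight = 7, length = 1, mean = 7/1 ≈ 7.000
  cycle 2 → 2: weight = 6, length = 1, mean = 6/1 ≈ 6.000
  cycle 0 → 1 → 0: weight = 8, length = 2, mean = 8/2 ≈ 4.000
  cycle 0 → 2 → 0: weight = 10, length = 2, mean = 10/2 ≈ 5.000
  cycle 1 → 0 → 1: weight = 8, length = 2, mean = 8/2 ≈ 4.000
Minimum mean = 1.000, attained e.g. along the cycle 0 → 0 with weight 1 and length 1. So λ(A) = 1/1 = 1.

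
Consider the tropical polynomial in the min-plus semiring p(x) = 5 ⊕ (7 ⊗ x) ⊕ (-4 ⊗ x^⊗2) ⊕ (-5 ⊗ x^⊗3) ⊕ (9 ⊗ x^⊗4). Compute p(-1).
p(-1) = -8

A tropical monomial a ⊗ x^⊗i evaluates to a + i · x. Evaluating each term at x = -1:
  Term 0 contributes 5 + 0 · -1 = 5
  Term 1 contributes 7 + 1 · -1 = 6
  Term 2 contributes -4 + 2 · -1 = -6
  Term 3 contributes -5 + 3 · -1 = -8
  Term 4 contributes 9 + 4 · -1 = 5
p(-1) = ⊕ of these = min[5, 6, -6, -8, 5] = -8.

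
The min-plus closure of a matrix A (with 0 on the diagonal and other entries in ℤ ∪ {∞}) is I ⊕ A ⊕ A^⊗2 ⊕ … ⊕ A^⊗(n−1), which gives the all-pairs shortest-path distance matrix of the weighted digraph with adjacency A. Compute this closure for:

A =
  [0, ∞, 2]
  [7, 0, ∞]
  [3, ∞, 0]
Closure =
  [0, ∞, 2]
  [7, 0, 9]
  [3, ∞, 0]

This is the Floyd-Warshall all-pairs shortest-path computation. For each intermediate vertex k = 0, 1, …, 2, update dist[i][j] ← min(dist[i][j], dist[i][k] + dist[k][j]). The final matrix gives, for each (i, j), the minimum total weight of any directed path from i to j (possibly empty when i = j).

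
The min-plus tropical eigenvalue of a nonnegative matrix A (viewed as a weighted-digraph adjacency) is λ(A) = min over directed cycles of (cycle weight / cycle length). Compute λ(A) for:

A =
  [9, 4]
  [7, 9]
λ(A) = 11/2

Enumerate directed cycles and compute their means (weight / length). Sample:
  cycle 0 → 0: weight = 9, length = 1, mean = 9/1 ≈ 9.000
  cycle 1 → 1: weight = 9, length = 1, mean = 9/1 ≈ 9.000
  cycle 0 → 1 → 0: weight = 11, length = 2, mean = 11/2 ≈ 5.500
  cycle 1 → 0 → 1: weight = 11, length = 2, mean = 11/2 ≈ 5.500
Minimum mean = 5.500, attained e.g. along the cycle 0 → 1 → 0 with weight 11 and length 2. So λ(A) = 11/2 = 11/2.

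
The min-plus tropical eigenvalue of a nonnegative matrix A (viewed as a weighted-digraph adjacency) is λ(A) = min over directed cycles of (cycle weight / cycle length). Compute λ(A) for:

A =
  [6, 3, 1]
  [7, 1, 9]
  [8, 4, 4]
λ(A) = 1

Enumerate directed cycles and compute their means (weight / length). Sample:
  cycle 0 → 0: weight = 6, length = 1, mean = 6/1 ≈ 6.000
  cycle 1 → 1: weight = 1, length = 1, mean = 1/1 ≈ 1.000
  cycle 2 → 2: weight = 4, length = 1, mean = 4/1 ≈ 4.000
  cycle 0 → 1 → 0: weight = 10, length = 2, mean = 10/2 ≈ 5.000
  cycle 0 → 2 → 0: weight = 9, length = 2, mean = 9/2 ≈ 4.500
  cycle 1 → 0 → 1: weight = 10, length = 2, mean = 10/2 ≈ 5.000
Minimum mean = 1.000, attained e.g. along the cycle 1 → 1 with weight 1 and length 1. So λ(A) = 1/1 = 1.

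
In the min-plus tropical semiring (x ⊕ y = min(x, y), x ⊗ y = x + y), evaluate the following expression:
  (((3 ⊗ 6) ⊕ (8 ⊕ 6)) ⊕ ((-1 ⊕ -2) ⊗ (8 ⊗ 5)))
(((3 ⊗ 6) ⊕ (8 ⊕ 6)) ⊕ ((-1 ⊕ -2) ⊗ (8 ⊗ 5))) = 6

Expand innermost to outermost. Recall ⊕ takes the minimum of its arguments and ⊗ takes their sum. Working out the expression (((3 ⊗ 6) ⊕ (8 ⊕ 6)) ⊕ ((-1 ⊕ -2) ⊗ (8 ⊗ 5))) gives 6.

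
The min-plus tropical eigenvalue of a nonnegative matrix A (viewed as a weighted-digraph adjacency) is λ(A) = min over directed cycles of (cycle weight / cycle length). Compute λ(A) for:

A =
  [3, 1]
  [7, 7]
λ(A) = 3

Enumerate directed cycles and compute their means (weight / length). Sample:
  cycle 0 → 0: weight = 3, length = 1, mean = 3/1 ≈ 3.000
  cycle 1 → 1: weight = 7, length = 1, mean = 7/1 ≈ 7.000
  cycle 0 → 1 → 0: weight = 8, length = 2, mean = 8/2 ≈ 4.000
  cycle 1 → 0 → 1: weight = 8, length = 2, mean = 8/2 ≈ 4.000
Minimum mean = 3.000, attained e.g. along the cycle 0 → 0 with weight 3 and length 1. So λ(A) = 3/1 = 3.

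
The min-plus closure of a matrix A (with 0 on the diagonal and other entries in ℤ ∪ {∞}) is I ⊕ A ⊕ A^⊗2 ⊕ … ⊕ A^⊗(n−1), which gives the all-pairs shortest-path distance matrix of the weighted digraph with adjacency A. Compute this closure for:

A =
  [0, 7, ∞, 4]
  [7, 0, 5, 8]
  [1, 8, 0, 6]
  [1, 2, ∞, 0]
Closure =
  [0, 6, 11, 4]
  [6, 0, 5, 8]
  [1, 7, 0, 5]
  [1, 2, 7, 0]

This is the Floyd-Warshall all-pairs shortest-path computation. For each intermediate vertex k = 0, 1, …, 3, update dist[i][j] ← min(dist[i][j], dist[i][k] + dist[k][j]). The final matrix gives, for each (i, j), the minimum total weight of any directed path from i to j (possibly empty when i = j).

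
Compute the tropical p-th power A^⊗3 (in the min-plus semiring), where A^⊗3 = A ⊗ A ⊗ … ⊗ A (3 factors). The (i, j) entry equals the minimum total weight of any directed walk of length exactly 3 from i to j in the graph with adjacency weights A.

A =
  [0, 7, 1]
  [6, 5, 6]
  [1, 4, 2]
A^⊗3 =
  [0, 5, 1]
  [6, 11, 7]
  [1, 6, 2]

Each entry (A^⊗3)_ij equals the minimum over all length-3 walks i = v_0 → v_1 → … → v_3 = j of Σ_t A[v_t][v_{t+1}]. For example, for (i, j) = (0, 2) we minimise over 9 possible intermediate vertex sequences; the minimum is 1, attained along the walk 0 → 0 → 0 → 2.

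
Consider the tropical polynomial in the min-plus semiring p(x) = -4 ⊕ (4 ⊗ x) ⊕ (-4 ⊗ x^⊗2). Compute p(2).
p(2) = -4

A tropical monomial a ⊗ x^⊗i evaluates to a + i · x. Evaluating each term at x = 2:
  Term 0 contributes -4 + 0 · 2 = -4
  Term 1 contributes 4 + 1 · 2 = 6
  Term 2 contributes -4 + 2 · 2 = 0
p(2) = ⊕ of these = min[-4, 6, 0] = -4.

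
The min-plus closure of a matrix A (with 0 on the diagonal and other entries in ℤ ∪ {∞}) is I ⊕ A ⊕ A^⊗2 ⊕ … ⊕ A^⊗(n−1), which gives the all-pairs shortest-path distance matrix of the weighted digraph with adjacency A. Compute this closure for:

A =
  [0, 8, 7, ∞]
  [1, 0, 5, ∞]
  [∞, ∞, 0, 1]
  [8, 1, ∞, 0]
Closure =
  [0, 8, 7, 8]
  [1, 0, 5, 6]
  [3, 2, 0, 1]
  [2, 1, 6, 0]

This is the Floyd-Warshall all-pairs shortest-path computation. For each intermediate vertex k = 0, 1, …, 3, update dist[i][j] ← min(dist[i][j], dist[i][k] + dist[k][j]). The final matrix gives, for each (i, j), the minimum total weight of any directed path from i to j (possibly empty when i = j).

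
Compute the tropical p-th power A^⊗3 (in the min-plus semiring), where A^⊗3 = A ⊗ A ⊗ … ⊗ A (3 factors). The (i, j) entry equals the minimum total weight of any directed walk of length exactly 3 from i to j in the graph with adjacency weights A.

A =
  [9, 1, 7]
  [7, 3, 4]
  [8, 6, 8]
A^⊗3 =
  [11, 7, 8]
  [13, 9, 10]
  [16, 12, 13]

Each entry (A^⊗3)_ij equals the minimum over all length-3 walks i = v_0 → v_1 → … → v_3 = j of Σ_t A[v_t][v_{t+1}]. For example, for (i, j) = (0, 2) we minimise over 9 possible intermediate vertex sequences; the minimum is 8, attained along the walk 0 → 1 → 1 → 2.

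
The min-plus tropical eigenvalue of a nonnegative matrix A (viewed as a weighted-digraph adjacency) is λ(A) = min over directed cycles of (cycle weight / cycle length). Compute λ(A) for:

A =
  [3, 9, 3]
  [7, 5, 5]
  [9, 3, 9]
λ(A) = 3

Enumerate directed cycles and compute their means (weight / length). Sample:
  cycle 0 → 0: weight = 3, length = 1, mean = 3/1 ≈ 3.000
  cycle 1 → 1: weight = 5, length = 1, mean = 5/1 ≈ 5.000
  cycle 2 → 2: weight = 9, length = 1, mean = 9/1 ≈ 9.000
  cycle 0 → 1 → 0: weight = 16, length = 2, mean = 16/2 ≈ 8.000
  cycle 0 → 2 → 0: weight = 12, length = 2, mean = 12/2 ≈ 6.000
  cycle 1 → 0 → 1: weight = 16, length = 2, mean = 16/2 ≈ 8.000
Minimum mean = 3.000, attained e.g. along the cycle 0 → 0 with weight 3 and length 1. So λ(A) = 3/1 = 3.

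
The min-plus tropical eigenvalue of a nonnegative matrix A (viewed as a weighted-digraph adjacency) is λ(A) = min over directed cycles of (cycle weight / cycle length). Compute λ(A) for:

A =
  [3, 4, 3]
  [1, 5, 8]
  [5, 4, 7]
λ(A) = 5/2

Enumerate directed cycles and compute their means (weight / length). Sample:
  cycle 0 → 0: weight = 3, length = 1, mean = 3/1 ≈ 3.000
  cycle 1 → 1: weight = 5, length = 1, mean = 5/1 ≈ 5.000
  cycle 2 → 2: weight = 7, length = 1, mean = 7/1 ≈ 7.000
  cycle 0 → 1 → 0: weight = 5, length = 2, mean = 5/2 ≈ 2.500
  cycle 0 → 2 → 0: weight = 8, length = 2, mean = 8/2 ≈ 4.000
  cycle 1 → 0 → 1: weight = 5, length = 2, mean = 5/2 ≈ 2.500
Minimum mean = 2.500, attained e.g. along the cycle 0 → 1 → 0 with weight 5 and length 2. So λ(A) = 5/2 = 5/2.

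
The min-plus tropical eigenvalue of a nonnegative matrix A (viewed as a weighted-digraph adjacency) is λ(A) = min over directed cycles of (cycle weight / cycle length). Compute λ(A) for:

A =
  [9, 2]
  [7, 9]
λ(A) = 9/2

Enumerate directed cycles and compute their means (weight / length). Sample:
  cycle 0 → 0: weight = 9, length = 1, mean = 9/1 ≈ 9.000
  cycle 1 → 1: weight = 9, length = 1, mean = 9/1 ≈ 9.000
  cycle 0 → 1 → 0: weight = 9, length = 2, mean = 9/2 ≈ 4.500
  cycle 1 → 0 → 1: weight = 9, length = 2, mean = 9/2 ≈ 4.500
Minimum mean = 4.500, attained e.g. along the cycle 0 → 1 → 0 with weight 9 and length 2. So λ(A) = 9/2 = 9/2.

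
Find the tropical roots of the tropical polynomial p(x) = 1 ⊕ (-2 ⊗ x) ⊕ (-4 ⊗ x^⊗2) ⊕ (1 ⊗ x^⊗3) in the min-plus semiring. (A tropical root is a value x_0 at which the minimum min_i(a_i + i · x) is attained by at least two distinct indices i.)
Roots: {-5, 2, 3}

Each tropical root is a break point of the lower envelope of the lines y = a_i + i · x (there are 4 lines, with slopes 0, 1, ..., 3). Only the lines that attain the minimum somewhere contribute to roots; other lines are dominated. Here the surviving (envelope) indices are i = 3, i = 2, i = 1, i = 0.
Intersections between consecutive envelope lines give the roots: for adjacent envelope indices i < j the intersection is x = (a_i − a_j) / (j − i). Reading off the sorted break points: {-5, 2, 3}.
Verification: at each break x_0, at least two indices attain the minimum of min_i(a_i + i · x_0).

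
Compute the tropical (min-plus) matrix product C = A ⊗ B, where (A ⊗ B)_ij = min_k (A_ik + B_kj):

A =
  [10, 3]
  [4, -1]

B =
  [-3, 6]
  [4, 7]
A ⊗ B =
  [7, 10]
  [1, 6]

Apply the min-plus product entry-by-entry:
  C[0][0] = min over k of (A[0][0] + B[0][0] = 10 + -3 = 7, A[0][1] + B[1][0] = 3 + 4 = 7) = 7 (attained at k = 0)
  C[0][1] = min over k of (A[0][0] + B[0][1] = 10 + 6 = 16, A[0][1] + B[1][1] = 3 + 7 = 10) = 10 (attained at k = 1)
  C[1][0] = min over k of (A[1][0] + B[0][0] = 4 + -3 = 1, A[1][1] + B[1][0] = -1 + 4 = 3) = 1 (attained at k = 0)
  C[1][1] = min over k of (A[1][0] + B[0][1] = 4 + 6 = 10, A[1][1] + B[1][1] = -1 + 7 = 6) = 6 (attained at k = 1)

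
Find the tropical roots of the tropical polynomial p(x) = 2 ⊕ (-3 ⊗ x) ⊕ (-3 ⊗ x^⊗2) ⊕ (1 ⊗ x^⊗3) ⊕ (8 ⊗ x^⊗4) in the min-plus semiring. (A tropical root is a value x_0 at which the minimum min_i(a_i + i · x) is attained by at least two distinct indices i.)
Roots: {-7, -4, 0, 5}

Each tropical root is a break point of the lower envelope of the lines y = a_i + i · x (there are 5 lines, with slopes 0, 1, ..., 4). Only the lines that attain the minimum somewhere contribute to roots; other lines are dominated. Here the surviving (envelope) indices are i = 4, i = 3, i = 2, i = 1, i = 0.
Intersections between consecutive envelope lines give the roots: for adjacent envelope indices i < j the intersection is x = (a_i − a_j) / (j − i). Reading off the sorted break points: {-7, -4, 0, 5}.
Verification: at each break x_0, at least two indices attain the minimum of min_i(a_i + i · x_0).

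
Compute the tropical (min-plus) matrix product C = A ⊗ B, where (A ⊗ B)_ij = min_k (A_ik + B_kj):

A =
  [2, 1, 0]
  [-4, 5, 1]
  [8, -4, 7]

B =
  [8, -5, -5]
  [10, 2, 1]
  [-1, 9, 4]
A ⊗ B =
  [-1, -3, -3]
  [0, -9, -9]
  [6, -2, -3]

Apply the min-plus product entry-by-entry:
  C[0][0] = min over k of (A[0][0] + B[0][0] = 2 + 8 = 10, A[0][1] + B[1][0] = 1 + 10 = 11, A[0][2] + B[2][0] = 0 + -1 = -1) = -1 (attained at k = 2)
  C[0][1] = min over k of (A[0][0] + B[0][1] = 2 + -5 = -3, A[0][1] + B[1][1] = 1 + 2 = 3, A[0][2] + B[2][1] = 0 + 9 = 9) = -3 (attained at k = 0)
  C[0][2] = min over k of (A[0][0] + B[0][2] = 2 + -5 = -3, A[0][1] + B[1][2] = 1 + 1 = 2, A[0][2] + B[2][2] = 0 + 4 = 4) = -3 (attained at k = 0)
  C[1][0] = min over k of (A[1][0] + B[0][0] = -4 + 8 = 4, A[1][1] + B[1][0] = 5 + 10 = 15, A[1][2] + B[2][0] = 1 + -1 = 0) = 0 (attained at k = 2)
  C[1][1] = min over k of (A[1][0] + B[0][1] = -4 + -5 = -9, A[1][1] + B[1][1] = 5 + 2 = 7, A[1][2] + B[2][1] = 1 + 9 = 10) = -9 (attained at k = 0)
  C[1][2] = min over k of (A[1][0] + B[0][2] = -4 + -5 = -9, A[1][1] + B[1][2] = 5 + 1 = 6, A[1][2] + B[2][2] = 1 + 4 = 5) = -9 (attained at k = 0)
  C[2][0] = min over k of (A[2][0] + B[0][0] = 8 + 8 = 16, A[2][1] + B[1][0] = -4 + 10 = 6, A[2][2] + B[2][0] = 7 + -1 = 6) = 6 (attained at k = 1)
  C[2][1] = min over k of (A[2][0] + B[0][1] = 8 + -5 = 3, A[2][1] + B[1][1] = -4 + 2 = -2, A[2][2] + B[2][1] = 7 + 9 = 16) = -2 (attained at k = 1)
  C[2][2] = min over k of (A[2][0] + B[0][2] = 8 + -5 = 3, A[2][1] + B[1][2] = -4 + 1 = -3, A[2][2] + B[2][2] = 7 + 4 = 11) = -3 (attained at k = 1)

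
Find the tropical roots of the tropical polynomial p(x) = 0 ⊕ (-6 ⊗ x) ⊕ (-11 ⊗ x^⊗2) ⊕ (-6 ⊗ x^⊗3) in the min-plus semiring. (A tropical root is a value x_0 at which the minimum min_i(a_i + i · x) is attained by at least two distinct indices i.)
Roots: {-5, 5, 6}

Each tropical root is a break point of the lower envelope of the lines y = a_i + i · x (there are 4 lines, with slopes 0, 1, ..., 3). Only the lines that attain the minimum somewhere contribute to roots; other lines are dominated. Here the surviving (envelope) indices are i = 3, i = 2, i = 1, i = 0.
Intersections between consecutive envelope lines give the roots: for adjacent envelope indices i < j the intersection is x = (a_i − a_j) / (j − i). Reading off the sorted break points: {-5, 5, 6}.
Verification: at each break x_0, at least two indices attain the minimum of min_i(a_i + i · x_0).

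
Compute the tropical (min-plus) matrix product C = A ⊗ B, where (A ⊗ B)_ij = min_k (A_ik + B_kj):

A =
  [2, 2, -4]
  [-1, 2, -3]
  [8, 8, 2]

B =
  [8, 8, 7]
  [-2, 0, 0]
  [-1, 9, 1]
A ⊗ B =
  [-5, 2, -3]
  [-4, 2, -2]
  [1, 8, 3]

Apply the min-plus product entry-by-entry:
  C[0][0] = min over k of (A[0][0] + B[0][0] = 2 + 8 = 10, A[0][1] + B[1][0] = 2 + -2 = 0, A[0][2] + B[2][0] = -4 + -1 = -5) = -5 (attained at k = 2)
  C[0][1] = min over k of (A[0][0] + B[0][1] = 2 + 8 = 10, A[0][1] + B[1][1] = 2 + 0 = 2, A[0][2] + B[2][1] = -4 + 9 = 5) = 2 (attained at k = 1)
  C[0][2] = min over k of (A[0][0] + B[0][2] = 2 + 7 = 9, A[0][1] + B[1][2] = 2 + 0 = 2, A[0][2] + B[2][2] = -4 + 1 = -3) = -3 (attained at k = 2)
  C[1][0] = min over k of (A[1][0] + B[0][0] = -1 + 8 = 7, A[1][1] + B[1][0] = 2 + -2 = 0, A[1][2] + B[2][0] = -3 + -1 = -4) = -4 (attained at k = 2)
  C[1][1] = min over k of (A[1][0] + B[0][1] = -1 + 8 = 7, A[1][1] + B[1][1] = 2 + 0 = 2, A[1][2] + B[2][1] = -3 + 9 = 6) = 2 (attained at k = 1)
  C[1][2] = min over k of (A[1][0] + B[0][2] = -1 + 7 = 6, A[1][1] + B[1][2] = 2 + 0 = 2, A[1][2] + B[2][2] = -3 + 1 = -2) = -2 (attained at k = 2)
  C[2][0] = min over k of (A[2][0] + B[0][0] = 8 + 8 = 16, A[2][1] + B[1][0] = 8 + -2 = 6, A[2][2] + B[2][0] = 2 + -1 = 1) = 1 (attained at k = 2)
  C[2][1] = min over k of (A[2][0] + B[0][1] = 8 + 8 = 16, A[2][1] + B[1][1] = 8 + 0 = 8, A[2][2] + B[2][1] = 2 + 9 = 11) = 8 (attained at k = 1)
  C[2][2] = min over k of (A[2][0] + B[0][2] = 8 + 7 = 15, A[2][1] + B[1][2] = 8 + 0 = 8, A[2][2] + B[2][2] = 2 + 1 = 3) = 3 (attained at k = 2)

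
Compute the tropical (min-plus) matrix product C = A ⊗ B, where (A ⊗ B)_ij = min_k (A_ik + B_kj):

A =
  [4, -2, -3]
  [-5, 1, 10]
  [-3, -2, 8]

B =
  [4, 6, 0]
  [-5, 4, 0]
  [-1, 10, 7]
A ⊗ B =
  [-7, 2, -2]
  [-4, 1, -5]
  [-7, 2, -3]

Apply the min-plus product entry-by-entry:
  C[0][0] = min over k of (A[0][0] + B[0][0] = 4 + 4 = 8, A[0][1] + B[1][0] = -2 + -5 = -7, A[0][2] + B[2][0] = -3 + -1 = -4) = -7 (attained at k = 1)
  C[0][1] = min over k of (A[0][0] + B[0][1] = 4 + 6 = 10, A[0][1] + B[1][1] = -2 + 4 = 2, A[0][2] + B[2][1] = -3 + 10 = 7) = 2 (attained at k = 1)
  C[0][2] = min over k of (A[0][0] + B[0][2] = 4 + 0 = 4, A[0][1] + B[1][2] = -2 + 0 = -2, A[0][2] + B[2][2] = -3 + 7 = 4) = -2 (attained at k = 1)
  C[1][0] = min over k of (A[1][0] + B[0][0] = -5 + 4 = -1, A[1][1] + B[1][0] = 1 + -5 = -4, A[1][2] + B[2][0] = 10 + -1 = 9) = -4 (attained at k = 1)
  C[1][1] = min over k of (A[1][0] + B[0][1] = -5 + 6 = 1, A[1][1] + B[1][1] = 1 + 4 = 5, A[1][2] + B[2][1] = 10 + 10 = 20) = 1 (attained at k = 0)
  C[1][2] = min over k of (A[1][0] + B[0][2] = -5 + 0 = -5, A[1][1] + B[1][2] = 1 + 0 = 1, A[1][2] + B[2][2] = 10 + 7 = 17) = -5 (attained at k = 0)
  C[2][0] = min over k of (A[2][0] + B[0][0] = -3 + 4 = 1, A[2][1] + B[1][0] = -2 + -5 = -7, A[2][2] + B[2][0] = 8 + -1 = 7) = -7 (attained at k = 1)
  C[2][1] = min over k of (A[2][0] + B[0][1] = -3 + 6 = 3, A[2][1] + B[1][1] = -2 + 4 = 2, A[2][2] + B[2][1] = 8 + 10 = 18) = 2 (attained at k = 1)
  C[2][2] = min over k of (A[2][0] + B[0][2] = -3 + 0 = -3, A[2][1] + B[1][2] = -2 + 0 = -2, A[2][2] + B[2][2] = 8 + 7 = 15) = -3 (attained at k = 0)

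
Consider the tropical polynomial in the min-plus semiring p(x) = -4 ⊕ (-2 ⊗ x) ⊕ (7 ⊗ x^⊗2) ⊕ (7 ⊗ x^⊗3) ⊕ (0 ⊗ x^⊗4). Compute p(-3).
p(-3) = -12

A tropical monomial a ⊗ x^⊗i evaluates to a + i · x. Evaluating each term at x = -3:
  Term 0 contributes -4 + 0 · -3 = -4
  Term 1 contributes -2 + 1 · -3 = -5
  Term 2 contributes 7 + 2 · -3 = 1
  Term 3 contributes 7 + 3 · -3 = -2
  Term 4 contributes 0 + 4 · -3 = -12
p(-3) = ⊕ of these = min[-4, -5, 1, -2, -12] = -12.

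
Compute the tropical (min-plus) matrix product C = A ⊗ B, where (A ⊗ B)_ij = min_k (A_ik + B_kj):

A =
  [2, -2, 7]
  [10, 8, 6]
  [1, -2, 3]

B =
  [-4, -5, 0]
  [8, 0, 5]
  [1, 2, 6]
A ⊗ B =
  [-2, -3, 2]
  [6, 5, 10]
  [-3, -4, 1]

Apply the min-plus product entry-by-entry:
  C[0][0] = min over k of (A[0][0] + B[0][0] = 2 + -4 = -2, A[0][1] + B[1][0] = -2 + 8 = 6, A[0][2] + B[2][0] = 7 + 1 = 8) = -2 (attained at k = 0)
  C[0][1] = min over k of (A[0][0] + B[0][1] = 2 + -5 = -3, A[0][1] + B[1][1] = -2 + 0 = -2, A[0][2] + B[2][1] = 7 + 2 = 9) = -3 (attained at k = 0)
  C[0][2] = min over k of (A[0][0] + B[0][2] = 2 + 0 = 2, A[0][1] + B[1][2] = -2 + 5 = 3, A[0][2] + B[2][2] = 7 + 6 = 13) = 2 (attained at k = 0)
  C[1][0] = min over k of (A[1][0] + B[0][0] = 10 + -4 = 6, A[1][1] + B[1][0] = 8 + 8 = 16, A[1][2] + B[2][0] = 6 + 1 = 7) = 6 (attained at k = 0)
  C[1][1] = min over k of (A[1][0] + B[0][1] = 10 + -5 = 5, A[1][1] + B[1][1] = 8 + 0 = 8, A[1][2] + B[2][1] = 6 + 2 = 8) = 5 (attained at k = 0)
  C[1][2] = min over k of (A[1][0] + B[0][2] = 10 + 0 = 10, A[1][1] + B[1][2] = 8 + 5 = 13, A[1][2] + B[2][2] = 6 + 6 = 12) = 10 (attained at k = 0)
  C[2][0] = min over k of (A[2][0] + B[0][0] = 1 + -4 = -3, A[2][1] + B[1][0] = -2 + 8 = 6, A[2][2] + B[2][0] = 3 + 1 = 4) = -3 (attained at k = 0)
  C[2][1] = min over k of (A[2][0] + B[0][1] = 1 + -5 = -4, A[2][1] + B[1][1] = -2 + 0 = -2, A[2][2] + B[2][1] = 3 + 2 = 5) = -4 (attained at k = 0)
  C[2][2] = min over k of (A[2][0] + B[0][2] = 1 + 0 = 1, A[2][1] + B[1][2] = -2 + 5 = 3, A[2][2] + B[2][2] = 3 + 6 = 9) = 1 (attained at k = 0)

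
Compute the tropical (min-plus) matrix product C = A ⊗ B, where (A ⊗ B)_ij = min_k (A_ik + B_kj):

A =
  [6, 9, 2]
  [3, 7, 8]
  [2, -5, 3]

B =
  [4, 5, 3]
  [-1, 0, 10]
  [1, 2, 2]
A ⊗ B =
  [3, 4, 4]
  [6, 7, 6]
  [-6, -5, 5]

Apply the min-plus product entry-by-entry:
  C[0][0] = min over k of (A[0][0] + B[0][0] = 6 + 4 = 10, A[0][1] + B[1][0] = 9 + -1 = 8, A[0][2] + B[2][0] = 2 + 1 = 3) = 3 (attained at k = 2)
  C[0][1] = min over k of (A[0][0] + B[0][1] = 6 + 5 = 11, A[0][1] + B[1][1] = 9 + 0 = 9, A[0][2] + B[2][1] = 2 + 2 = 4) = 4 (attained at k = 2)
  C[0][2] = min over k of (A[0][0] + B[0][2] = 6 + 3 = 9, A[0][1] + B[1][2] = 9 + 10 = 19, A[0][2] + B[2][2] = 2 + 2 = 4) = 4 (attained at k = 2)
  C[1][0] = min over k of (A[1][0] + B[0][0] = 3 + 4 = 7, A[1][1] + B[1][0] = 7 + -1 = 6, A[1][2] + B[2][0] = 8 + 1 = 9) = 6 (attained at k = 1)
  C[1][1] = min over k of (A[1][0] + B[0][1] = 3 + 5 = 8, A[1][1] + B[1][1] = 7 + 0 = 7, A[1][2] + B[2][1] = 8 + 2 = 10) = 7 (attained at k = 1)
  C[1][2] = min over k of (A[1][0] + B[0][2] = 3 + 3 = 6, A[1][1] + B[1][2] = 7 + 10 = 17, A[1][2] + B[2][2] = 8 + 2 = 10) = 6 (attained at k = 0)
  C[2][0] = min over k of (A[2][0] + B[0][0] = 2 + 4 = 6, A[2][1] + B[1][0] = -5 + -1 = -6, A[2][2] + B[2][0] = 3 + 1 = 4) = -6 (attained at k = 1)
  C[2][1] = min over k of (A[2][0] + B[0][1] = 2 + 5 = 7, A[2][1] + B[1][1] = -5 + 0 = -5, A[2][2] + B[2][1] = 3 + 2 = 5) = -5 (attained at k = 1)
  C[2][2] = min over k of (A[2][0] + B[0][2] = 2 + 3 = 5, A[2][1] + B[1][2] = -5 + 10 = 5, A[2][2] + B[2][2] = 3 + 2 = 5) = 5 (attained at k = 0)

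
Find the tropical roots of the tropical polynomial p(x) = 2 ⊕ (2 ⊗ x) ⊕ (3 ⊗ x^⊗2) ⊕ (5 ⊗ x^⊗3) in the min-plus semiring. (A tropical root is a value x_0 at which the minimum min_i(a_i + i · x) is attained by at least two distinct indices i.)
Roots: {-2, -1, 0}

Each tropical root is a break point of the lower envelope of the lines y = a_i + i · x (there are 4 lines, with slopes 0, 1, ..., 3). Only the lines that attain the minimum somewhere contribute to roots; other lines are dominated. Here the surviving (envelope) indices are i = 3, i = 2, i = 1, i = 0.
Intersections between consecutive envelope lines give the roots: for adjacent envelope indices i < j the intersection is x = (a_i − a_j) / (j − i). Reading off the sorted break points: {-2, -1, 0}.
Verification: at each break x_0, at least two indices attain the minimum of min_i(a_i + i · x_0).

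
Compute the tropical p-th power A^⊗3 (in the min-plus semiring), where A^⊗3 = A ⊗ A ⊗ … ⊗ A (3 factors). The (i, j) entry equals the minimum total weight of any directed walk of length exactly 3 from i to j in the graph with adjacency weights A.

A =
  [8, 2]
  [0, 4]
A^⊗3 =
  [6, 4]
  [2, 6]

Each entry (A^⊗3)_ij equals the minimum over all length-3 walks i = v_0 → v_1 → … → v_3 = j of Σ_t A[v_t][v_{t+1}]. For example, for (i, j) = (0, 1) we minimise over 4 possible intermediate vertex sequences; the minimum is 4, attained along the walk 0 → 1 → 0 → 1.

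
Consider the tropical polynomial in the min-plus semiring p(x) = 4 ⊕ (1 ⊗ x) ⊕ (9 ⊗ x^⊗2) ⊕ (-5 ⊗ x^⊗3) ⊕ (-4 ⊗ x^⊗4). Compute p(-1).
p(-1) = -8

A tropical monomial a ⊗ x^⊗i evaluates to a + i · x. Evaluating each term at x = -1:
  Term 0 contributes 4 + 0 · -1 = 4
  Term 1 contributes 1 + 1 · -1 = 0
  Term 2 contributes 9 + 2 · -1 = 7
  Term 3 contributes -5 + 3 · -1 = -8
  Term 4 contributes -4 + 4 · -1 = -8
p(-1) = ⊕ of these = min[4, 0, 7, -8, -8] = -8.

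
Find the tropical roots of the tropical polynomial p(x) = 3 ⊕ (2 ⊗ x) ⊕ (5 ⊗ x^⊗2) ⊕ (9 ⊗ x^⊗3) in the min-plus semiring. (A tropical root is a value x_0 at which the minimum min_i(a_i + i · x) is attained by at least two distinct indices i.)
Roots: {-4, -3, 1}

Each tropical root is a break point of the lower envelope of the lines y = a_i + i · x (there are 4 lines, with slopes 0, 1, ..., 3). Only the lines that attain the minimum somewhere contribute to roots; other lines are dominated. Here the surviving (envelope) indices are i = 3, i = 2, i = 1, i = 0.
Intersections between consecutive envelope lines give the roots: for adjacent envelope indices i < j the intersection is x = (a_i − a_j) / (j − i). Reading off the sorted break points: {-4, -3, 1}.
Verification: at each break x_0, at least two indices attain the minimum of min_i(a_i + i · x_0).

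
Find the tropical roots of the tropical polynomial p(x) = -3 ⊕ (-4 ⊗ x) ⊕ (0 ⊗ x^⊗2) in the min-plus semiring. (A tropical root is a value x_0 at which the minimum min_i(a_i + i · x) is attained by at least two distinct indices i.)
Roots: {-4, 1}

Each tropical root is a break point of the lower envelope of the lines y = a_i + i · x (there are 3 lines, with slopes 0, 1, ..., 2). Only the lines that attain the minimum somewhere contribute to roots; other lines are dominated. Here the surviving (envelope) indices are i = 2, i = 1, i = 0.
Intersections between consecutive envelope lines give the roots: for adjacent envelope indices i < j the intersection is x = (a_i − a_j) / (j − i). Reading off the sorted break points: {-4, 1}.
Verification: at each break x_0, at least two indices attain the minimum of min_i(a_i + i · x_0).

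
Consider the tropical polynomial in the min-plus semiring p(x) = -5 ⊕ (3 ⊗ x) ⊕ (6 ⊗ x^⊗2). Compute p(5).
p(5) = -5

A tropical monomial a ⊗ x^⊗i evaluates to a + i · x. Evaluating each term at x = 5:
  Term 0 contributes -5 + 0 · 5 = -5
  Term 1 contributes 3 + 1 · 5 = 8
  Term 2 contributes 6 + 2 · 5 = 16
p(5) = ⊕ of these = min[-5, 8, 16] = -5.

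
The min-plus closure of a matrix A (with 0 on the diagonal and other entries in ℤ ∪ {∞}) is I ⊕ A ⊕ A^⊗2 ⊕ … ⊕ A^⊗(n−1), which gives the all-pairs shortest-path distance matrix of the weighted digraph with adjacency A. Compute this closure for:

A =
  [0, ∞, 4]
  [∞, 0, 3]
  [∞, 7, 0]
Closure =
  [0, 11, 4]
  [∞, 0, 3]
  [∞, 7, 0]

This is the Floyd-Warshall all-pairs shortest-path computation. For each intermediate vertex k = 0, 1, …, 2, update dist[i][j] ← min(dist[i][j], dist[i][k] + dist[k][j]). The final matrix gives, for each (i, j), the minimum total weight of any directed path from i to j (possibly empty when i = j).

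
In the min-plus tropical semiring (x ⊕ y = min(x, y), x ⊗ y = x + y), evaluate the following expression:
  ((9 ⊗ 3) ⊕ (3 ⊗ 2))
((9 ⊗ 3) ⊕ (3 ⊗ 2)) = 5

Expand innermost to outermost. Recall ⊕ takes the minimum of its arguments and ⊗ takes their sum. Working out the expression ((9 ⊗ 3) ⊕ (3 ⊗ 2)) gives 5.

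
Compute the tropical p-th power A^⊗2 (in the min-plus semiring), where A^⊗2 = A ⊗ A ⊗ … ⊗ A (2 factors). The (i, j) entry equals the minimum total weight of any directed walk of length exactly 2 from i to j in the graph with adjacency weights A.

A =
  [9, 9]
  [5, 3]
A^⊗2 =
  [14, 12]
  [8, 6]

Each entry (A^⊗2)_ij equals the minimum over all length-2 walks i = v_0 → v_1 → … → v_2 = j of Σ_t A[v_t][v_{t+1}]. For example, for (i, j) = (0, 1) we minimise over 2 possible intermediate vertex sequences; the minimum is 12, attained along the walk 0 → 1 → 1.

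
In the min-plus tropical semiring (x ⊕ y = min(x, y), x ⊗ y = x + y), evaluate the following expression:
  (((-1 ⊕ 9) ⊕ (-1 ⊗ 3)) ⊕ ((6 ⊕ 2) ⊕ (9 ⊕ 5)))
(((-1 ⊕ 9) ⊕ (-1 ⊗ 3)) ⊕ ((6 ⊕ 2) ⊕ (9 ⊕ 5))) = -1

Expand innermost to outermost. Recall ⊕ takes the minimum of its arguments and ⊗ takes their sum. Working out the expression (((-1 ⊕ 9) ⊕ (-1 ⊗ 3)) ⊕ ((6 ⊕ 2) ⊕ (9 ⊕ 5))) gives -1.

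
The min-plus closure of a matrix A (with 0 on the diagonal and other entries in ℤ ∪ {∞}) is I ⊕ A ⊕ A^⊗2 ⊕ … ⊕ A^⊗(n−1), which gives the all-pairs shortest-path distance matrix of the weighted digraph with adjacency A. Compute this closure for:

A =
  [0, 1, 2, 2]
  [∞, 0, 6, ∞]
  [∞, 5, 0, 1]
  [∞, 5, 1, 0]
Closure =
  [0, 1, 2, 2]
  [∞, 0, 6, 7]
  [∞, 5, 0, 1]
  [∞, 5, 1, 0]

This is the Floyd-Warshall all-pairs shortest-path computation. For each intermediate vertex k = 0, 1, …, 3, update dist[i][j] ← min(dist[i][j], dist[i][k] + dist[k][j]). The final matrix gives, for each (i, j), the minimum total weight of any directed path from i to j (possibly empty when i = j).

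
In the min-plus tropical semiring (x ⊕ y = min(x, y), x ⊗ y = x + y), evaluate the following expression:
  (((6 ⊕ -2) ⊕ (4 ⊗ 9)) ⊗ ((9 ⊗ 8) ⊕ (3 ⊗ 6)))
(((6 ⊕ -2) ⊕ (4 ⊗ 9)) ⊗ ((9 ⊗ 8) ⊕ (3 ⊗ 6))) = 7

Expand innermost to outermost. Recall ⊕ takes the minimum of its arguments and ⊗ takes their sum. Working out the expression (((6 ⊕ -2) ⊕ (4 ⊗ 9)) ⊗ ((9 ⊗ 8) ⊕ (3 ⊗ 6))) gives 7.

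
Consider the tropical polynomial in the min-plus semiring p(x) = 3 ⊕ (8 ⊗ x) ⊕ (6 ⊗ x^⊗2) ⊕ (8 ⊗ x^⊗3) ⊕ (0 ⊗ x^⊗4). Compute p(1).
p(1) = 3

A tropical monomial a ⊗ x^⊗i evaluates to a + i · x. Evaluating each term at x = 1:
  Term 0 contributes 3 + 0 · 1 = 3
  Term 1 contributes 8 + 1 · 1 = 9
  Term 2 contributes 6 + 2 · 1 = 8
  Term 3 contributes 8 + 3 · 1 = 11
  Term 4 contributes 0 + 4 · 1 = 4
p(1) = ⊕ of these = min[3, 9, 8, 11, 4] = 3.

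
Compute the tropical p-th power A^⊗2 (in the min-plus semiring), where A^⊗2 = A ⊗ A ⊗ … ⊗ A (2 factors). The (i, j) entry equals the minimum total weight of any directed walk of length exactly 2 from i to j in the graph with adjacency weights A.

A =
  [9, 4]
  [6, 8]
A^⊗2 =
  [10, 12]
  [14, 10]

Each entry (A^⊗2)_ij equals the minimum over all length-2 walks i = v_0 → v_1 → … → v_2 = j of Σ_t A[v_t][v_{t+1}]. For example, for (i, j) = (0, 1) we minimise over 2 possible intermediate vertex sequences; the minimum is 12, attained along the walk 0 → 1 → 1.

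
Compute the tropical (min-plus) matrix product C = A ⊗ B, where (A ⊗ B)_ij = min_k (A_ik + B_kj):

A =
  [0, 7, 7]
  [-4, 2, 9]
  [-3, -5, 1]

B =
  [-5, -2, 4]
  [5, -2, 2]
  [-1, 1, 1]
A ⊗ B =
  [-5, -2, 4]
  [-9, -6, 0]
  [-8, -7, -3]

Apply the min-plus product entry-by-entry:
  C[0][0] = min over k of (A[0][0] + B[0][0] = 0 + -5 = -5, A[0][1] + B[1][0] = 7 + 5 = 12, A[0][2] + B[2][0] = 7 + -1 = 6) = -5 (attained at k = 0)
  C[0][1] = min over k of (A[0][0] + B[0][1] = 0 + -2 = -2, A[0][1] + B[1][1] = 7 + -2 = 5, A[0][2] + B[2][1] = 7 + 1 = 8) = -2 (attained at k = 0)
  C[0][2] = min over k of (A[0][0] + B[0][2] = 0 + 4 = 4, A[0][1] + B[1][2] = 7 + 2 = 9, A[0][2] + B[2][2] = 7 + 1 = 8) = 4 (attained at k = 0)
  C[1][0] = min over k of (A[1][0] + B[0][0] = -4 + -5 = -9, A[1][1] + B[1][0] = 2 + 5 = 7, A[1][2] + B[2][0] = 9 + -1 = 8) = -9 (attained at k = 0)
  C[1][1] = min over k of (A[1][0] + B[0][1] = -4 + -2 = -6, A[1][1] + B[1][1] = 2 + -2 = 0, A[1][2] + B[2][1] = 9 + 1 = 10) = -6 (attained at k = 0)
  C[1][2] = min over k of (A[1][0] + B[0][2] = -4 + 4 = 0, A[1][1] + B[1][2] = 2 + 2 = 4, A[1][2] + B[2][2] = 9 + 1 = 10) = 0 (attained at k = 0)
  C[2][0] = min over k of (A[2][0] + B[0][0] = -3 + -5 = -8, A[2][1] + B[1][0] = -5 + 5 = 0, A[2][2] + B[2][0] = 1 + -1 = 0) = -8 (attained at k = 0)
  C[2][1] = min over k of (A[2][0] + B[0][1] = -3 + -2 = -5, A[2][1] + B[1][1] = -5 + -2 = -7, A[2][2] + B[2][1] = 1 + 1 = 2) = -7 (attained at k = 1)
  C[2][2] = min over k of (A[2][0] + B[0][2] = -3 + 4 = 1, A[2][1] + B[1][2] = -5 + 2 = -3, A[2][2] + B[2][2] = 1 + 1 = 2) = -3 (attained at k = 1)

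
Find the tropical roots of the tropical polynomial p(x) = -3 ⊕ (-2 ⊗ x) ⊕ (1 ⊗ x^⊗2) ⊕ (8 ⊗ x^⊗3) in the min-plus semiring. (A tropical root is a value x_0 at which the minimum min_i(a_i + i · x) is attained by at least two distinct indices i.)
Roots: {-7, -3, -1}

Each tropical root is a break point of the lower envelope of the lines y = a_i + i · x (there are 4 lines, with slopes 0, 1, ..., 3). Only the lines that attain the minimum somewhere contribute to roots; other lines are dominated. Here the surviving (envelope) indices are i = 3, i = 2, i = 1, i = 0.
Intersections between consecutive envelope lines give the roots: for adjacent envelope indices i < j the intersection is x = (a_i − a_j) / (j − i). Reading off the sorted break points: {-7, -3, -1}.
Verification: at each break x_0, at least two indices attain the minimum of min_i(a_i + i · x_0).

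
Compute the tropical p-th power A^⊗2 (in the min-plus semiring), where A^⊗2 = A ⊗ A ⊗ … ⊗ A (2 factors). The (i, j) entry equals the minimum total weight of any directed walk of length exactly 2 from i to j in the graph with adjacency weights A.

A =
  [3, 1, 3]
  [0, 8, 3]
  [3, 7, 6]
A^⊗2 =
  [1, 4, 4]
  [3, 1, 3]
  [6, 4, 6]

Each entry (A^⊗2)_ij equals the minimum over all length-2 walks i = v_0 → v_1 → … → v_2 = j of Σ_t A[v_t][v_{t+1}]. For example, for (i, j) = (0, 2) we minimise over 3 possible intermediate vertex sequences; the minimum is 4, attained along the walk 0 → 1 → 2.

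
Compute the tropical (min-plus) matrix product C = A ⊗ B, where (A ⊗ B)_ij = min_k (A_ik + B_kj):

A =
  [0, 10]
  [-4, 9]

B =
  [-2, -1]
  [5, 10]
A ⊗ B =
  [-2, -1]
  [-6, -5]

Apply the min-plus product entry-by-entry:
  C[0][0] = min over k of (A[0][0] + B[0][0] = 0 + -2 = -2, A[0][1] + B[1][0] = 10 + 5 = 15) = -2 (attained at k = 0)
  C[0][1] = min over k of (A[0][0] + B[0][1] = 0 + -1 = -1, A[0][1] + B[1][1] = 10 + 10 = 20) = -1 (attained at k = 0)
  C[1][0] = min over k of (A[1][0] + B[0][0] = -4 + -2 = -6, A[1][1] + B[1][0] = 9 + 5 = 14) = -6 (attained at k = 0)
  C[1][1] = min over k of (A[1][0] + B[0][1] = -4 + -1 = -5, A[1][1] + B[1][1] = 9 + 10 = 19) = -5 (attained at k = 0)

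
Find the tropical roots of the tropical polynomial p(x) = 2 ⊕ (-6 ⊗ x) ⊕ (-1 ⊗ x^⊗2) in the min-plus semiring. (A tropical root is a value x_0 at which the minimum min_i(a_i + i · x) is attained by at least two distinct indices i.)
Roots: {-5, 8}

Each tropical root is a break point of the lower envelope of the lines y = a_i + i · x (there are 3 lines, with slopes 0, 1, ..., 2). Only the lines that attain the minimum somewhere contribute to roots; other lines are dominated. Here the surviving (envelope) indices are i = 2, i = 1, i = 0.
Intersections between consecutive envelope lines give the roots: for adjacent envelope indices i < j the intersection is x = (a_i − a_j) / (j − i). Reading off the sorted break points: {-5, 8}.
Verification: at each break x_0, at least two indices attain the minimum of min_i(a_i + i · x_0).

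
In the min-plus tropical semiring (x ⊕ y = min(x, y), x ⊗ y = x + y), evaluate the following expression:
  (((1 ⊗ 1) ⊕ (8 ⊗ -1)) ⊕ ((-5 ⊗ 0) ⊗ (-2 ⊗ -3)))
(((1 ⊗ 1) ⊕ (8 ⊗ -1)) ⊕ ((-5 ⊗ 0) ⊗ (-2 ⊗ -3))) = -10

Expand innermost to outermost. Recall ⊕ takes the minimum of its arguments and ⊗ takes their sum. Working out the expression (((1 ⊗ 1) ⊕ (8 ⊗ -1)) ⊕ ((-5 ⊗ 0) ⊗ (-2 ⊗ -3))) gives -10.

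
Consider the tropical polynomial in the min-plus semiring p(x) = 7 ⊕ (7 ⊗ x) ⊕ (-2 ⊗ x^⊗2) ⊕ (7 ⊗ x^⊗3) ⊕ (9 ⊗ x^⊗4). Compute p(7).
p(7) = 7

A tropical monomial a ⊗ x^⊗i evaluates to a + i · x. Evaluating each term at x = 7:
  Term 0 contributes 7 + 0 · 7 = 7
  Term 1 contributes 7 + 1 · 7 = 14
  Term 2 contributes -2 + 2 · 7 = 12
  Term 3 contributes 7 + 3 · 7 = 28
  Term 4 contributes 9 + 4 · 7 = 37
p(7) = ⊕ of these = min[7, 14, 12, 28, 37] = 7.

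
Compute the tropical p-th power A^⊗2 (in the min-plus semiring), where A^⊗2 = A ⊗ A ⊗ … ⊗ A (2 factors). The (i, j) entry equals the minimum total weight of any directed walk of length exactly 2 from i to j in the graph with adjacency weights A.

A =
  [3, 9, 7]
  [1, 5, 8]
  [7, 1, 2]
A^⊗2 =
  [6, 8, 9]
  [4, 9, 8]
  [2, 3, 4]

Each entry (A^⊗2)_ij equals the minimum over all length-2 walks i = v_0 → v_1 → … → v_2 = j of Σ_t A[v_t][v_{t+1}]. For example, for (i, j) = (0, 2) we minimise over 3 possible intermediate vertex sequences; the minimum is 9, attained along the walk 0 → 2 → 2.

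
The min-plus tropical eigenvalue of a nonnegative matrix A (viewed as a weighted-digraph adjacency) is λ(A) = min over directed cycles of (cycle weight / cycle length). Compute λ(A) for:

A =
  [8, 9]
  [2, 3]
λ(A) = 3

Enumerate directed cycles and compute their means (weight / length). Sample:
  cycle 0 → 0: weight = 8, length = 1, mean = 8/1 ≈ 8.000
  cycle 1 → 1: weight = 3, length = 1, mean = 3/1 ≈ 3.000
  cycle 0 → 1 → 0: weight = 11, length = 2, mean = 11/2 ≈ 5.500
  cycle 1 → 0 → 1: weight = 11, length = 2, mean = 11/2 ≈ 5.500
Minimum mean = 3.000, attained e.g. along the cycle 1 → 1 with weight 3 and length 1. So λ(A) = 3/1 = 3.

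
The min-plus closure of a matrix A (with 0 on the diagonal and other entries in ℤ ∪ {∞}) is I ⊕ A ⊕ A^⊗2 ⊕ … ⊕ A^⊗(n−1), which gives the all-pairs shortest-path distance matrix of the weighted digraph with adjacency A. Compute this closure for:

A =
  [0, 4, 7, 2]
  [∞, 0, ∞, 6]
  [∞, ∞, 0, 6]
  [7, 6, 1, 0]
Closure =
  [0, 4, 3, 2]
  [13, 0, 7, 6]
  [13, 12, 0, 6]
  [7, 6, 1, 0]

This is the Floyd-Warshall all-pairs shortest-path computation. For each intermediate vertex k = 0, 1, …, 3, update dist[i][j] ← min(dist[i][j], dist[i][k] + dist[k][j]). The final matrix gives, for each (i, j), the minimum total weight of any directed path from i to j (possibly empty when i = j).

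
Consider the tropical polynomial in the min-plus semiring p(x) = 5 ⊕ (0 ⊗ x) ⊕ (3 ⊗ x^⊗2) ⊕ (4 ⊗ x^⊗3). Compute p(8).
p(8) = 5

A tropical monomial a ⊗ x^⊗i evaluates to a + i · x. Evaluating each term at x = 8:
  Term 0 contributes 5 + 0 · 8 = 5
  Term 1 contributes 0 + 1 · 8 = 8
  Term 2 contributes 3 + 2 · 8 = 19
  Term 3 contributes 4 + 3 · 8 = 28
p(8) = ⊕ of these = min[5, 8, 19, 28] = 5.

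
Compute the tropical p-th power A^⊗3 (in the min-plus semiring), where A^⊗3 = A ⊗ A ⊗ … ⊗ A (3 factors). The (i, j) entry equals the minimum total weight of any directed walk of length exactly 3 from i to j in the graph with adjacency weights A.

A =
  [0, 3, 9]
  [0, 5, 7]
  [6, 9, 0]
A^⊗3 =
  [0, 3, 9]
  [0, 3, 7]
  [6, 9, 0]

Each entry (A^⊗3)_ij equals the minimum over all length-3 walks i = v_0 → v_1 → … → v_3 = j of Σ_t A[v_t][v_{t+1}]. For example, for (i, j) = (0, 2) we minimise over 9 possible intermediate vertex sequences; the minimum is 9, attained along the walk 0 → 0 → 0 → 2.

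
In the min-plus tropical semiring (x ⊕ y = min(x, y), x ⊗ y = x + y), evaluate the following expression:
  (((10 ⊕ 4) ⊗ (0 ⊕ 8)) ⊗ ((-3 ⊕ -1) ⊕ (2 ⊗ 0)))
(((10 ⊕ 4) ⊗ (0 ⊕ 8)) ⊗ ((-3 ⊕ -1) ⊕ (2 ⊗ 0))) = 1

Expand innermost to outermost. Recall ⊕ takes the minimum of its arguments and ⊗ takes their sum. Working out the expression (((10 ⊕ 4) ⊗ (0 ⊕ 8)) ⊗ ((-3 ⊕ -1) ⊕ (2 ⊗ 0))) gives 1.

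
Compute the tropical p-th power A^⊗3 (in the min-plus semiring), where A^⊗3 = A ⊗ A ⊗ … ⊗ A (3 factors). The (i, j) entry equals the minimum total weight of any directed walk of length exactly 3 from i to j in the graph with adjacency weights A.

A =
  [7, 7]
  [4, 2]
A^⊗3 =
  [13, 11]
  [8, 6]

Each entry (A^⊗3)_ij equals the minimum over all length-3 walks i = v_0 → v_1 → … → v_3 = j of Σ_t A[v_t][v_{t+1}]. For example, for (i, j) = (0, 1) we minimise over 4 possible intermediate vertex sequences; the minimum is 11, attained along the walk 0 → 1 → 1 → 1.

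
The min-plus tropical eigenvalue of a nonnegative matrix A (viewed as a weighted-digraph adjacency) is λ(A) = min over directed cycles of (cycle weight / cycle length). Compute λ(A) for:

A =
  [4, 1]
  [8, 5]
λ(A) = 4

Enumerate directed cycles and compute their means (weight / length). Sample:
  cycle 0 → 0: weight = 4, length = 1, mean = 4/1 ≈ 4.000
  cycle 1 → 1: weight = 5, length = 1, mean = 5/1 ≈ 5.000
  cycle 0 → 1 → 0: weight = 9, length = 2, mean = 9/2 ≈ 4.500
  cycle 1 → 0 → 1: weight = 9, length = 2, mean = 9/2 ≈ 4.500
Minimum mean = 4.000, attained e.g. along the cycle 0 → 0 with weight 4 and length 1. So λ(A) = 4/1 = 4.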